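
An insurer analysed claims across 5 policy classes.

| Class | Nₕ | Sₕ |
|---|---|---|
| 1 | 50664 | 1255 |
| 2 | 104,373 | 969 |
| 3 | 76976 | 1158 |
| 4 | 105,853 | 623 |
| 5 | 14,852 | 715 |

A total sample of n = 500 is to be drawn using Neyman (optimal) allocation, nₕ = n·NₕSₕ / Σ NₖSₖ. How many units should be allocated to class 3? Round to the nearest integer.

1: NₕSₕ = 50664·1255 = 63583320
2: NₕSₕ = 104373·969 = 101137437
3: NₕSₕ = 76976·1158 = 89138208
4: NₕSₕ = 105853·623 = 65946419
5: NₕSₕ = 14852·715 = 10619180
Σ NₕSₕ = 330424564.
n_3 = 500·89138208/330424564 = 134.884... → 135.

135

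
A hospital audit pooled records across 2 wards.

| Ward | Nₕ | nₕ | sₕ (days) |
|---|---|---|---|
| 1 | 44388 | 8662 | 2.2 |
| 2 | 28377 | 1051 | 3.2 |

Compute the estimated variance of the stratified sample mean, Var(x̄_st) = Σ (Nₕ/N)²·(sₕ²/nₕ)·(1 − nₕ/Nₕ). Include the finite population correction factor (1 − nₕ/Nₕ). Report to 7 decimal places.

N = 72765; Wₕ = Nₕ/N.
ward 1: (44388/72765)²·2.2²/8662·(1 − 8662/44388) = 0.0001673525
ward 2: (28377/72765)²·3.2²/1051·(1 − 1051/28377) = 0.0014269039
Sum = 0.0015942563 → 0.0015943.

0.0015943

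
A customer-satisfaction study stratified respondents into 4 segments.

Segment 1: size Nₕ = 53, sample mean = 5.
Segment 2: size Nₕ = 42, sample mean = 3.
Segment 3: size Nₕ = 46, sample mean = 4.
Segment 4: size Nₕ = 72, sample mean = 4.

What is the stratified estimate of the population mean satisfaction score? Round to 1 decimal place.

N = 213; weights Wₕ = Nₕ/N = (0.2488, 0.1972, 0.2160, 0.3380).
x̄_st = Σ Wₕ·x̄ₕ = 0.2488·5 + 0.1972·3 + 0.2160·4 + 0.3380·4 ≈ 4.052...
→ 4.1.

4.1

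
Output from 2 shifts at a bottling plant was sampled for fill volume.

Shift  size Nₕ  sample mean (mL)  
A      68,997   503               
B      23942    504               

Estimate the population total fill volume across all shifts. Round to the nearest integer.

A: 68997·503 = 34705491
B: 23942·504 = 12066768
τ̂ = Σ Nₕx̄ₕ = 46772259.

46772259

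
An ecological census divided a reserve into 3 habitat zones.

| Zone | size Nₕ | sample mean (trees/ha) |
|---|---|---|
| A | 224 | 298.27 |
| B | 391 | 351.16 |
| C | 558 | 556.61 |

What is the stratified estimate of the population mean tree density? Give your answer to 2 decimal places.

438.79

N = 1173; weights Wₕ = Nₕ/N = (0.1910, 0.3333, 0.4757).
x̄_st = Σ Wₕ·x̄ₕ = 0.1910·298.27 + 0.3333·351.16 + 0.4757·556.61 ≈ 438.7932...
→ 438.79.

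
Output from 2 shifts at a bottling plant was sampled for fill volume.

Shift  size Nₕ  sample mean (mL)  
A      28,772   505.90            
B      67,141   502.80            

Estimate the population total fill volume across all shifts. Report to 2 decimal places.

Population total = Σ Nₕ·x̄ₕ (each stratum's size times its mean).
28772·505.90 + 67141·502.80 = 14555754.8 + 33758494.8 = 48314249.60.

48314249.60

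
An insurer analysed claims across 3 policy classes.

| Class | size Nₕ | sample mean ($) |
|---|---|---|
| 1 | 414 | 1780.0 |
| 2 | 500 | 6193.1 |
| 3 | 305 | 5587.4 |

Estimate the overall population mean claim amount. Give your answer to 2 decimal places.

N = 1219; weights Wₕ = Nₕ/N = (0.3396, 0.4102, 0.2502).
x̄_st = Σ Wₕ·x̄ₕ = 0.3396·1780.0 + 0.4102·6193.1 + 0.2502·5587.4 ≈ 4542.7621...
→ 4542.76.

4542.76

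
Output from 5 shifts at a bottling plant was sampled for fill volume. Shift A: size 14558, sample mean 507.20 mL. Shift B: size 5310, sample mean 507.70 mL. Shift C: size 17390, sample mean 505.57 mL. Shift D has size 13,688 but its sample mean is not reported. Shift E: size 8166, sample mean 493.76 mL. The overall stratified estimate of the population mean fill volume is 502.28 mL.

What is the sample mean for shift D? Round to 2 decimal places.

495.85

N = 14558 + 5310 + 17390 + 13688 + 8166 = 59112.
Overall total = μ·N = 502.28·59112 = 29690775.36.
Subtract the known strata: 14558·507.20 + 5310·507.70 + 17390·505.57 + 8166·493.76 = 22903611.06.
Remaining total for shift D: 29690775.36 − 22903611.06 = 6787164.3.
Divide by its size: 6787164.3 / 13688 = 495.8478... → 495.85.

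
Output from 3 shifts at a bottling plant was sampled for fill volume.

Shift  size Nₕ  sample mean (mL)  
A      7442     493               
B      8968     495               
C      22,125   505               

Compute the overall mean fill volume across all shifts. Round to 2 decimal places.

N = 7442 + 8968 + 22125 = 38535.
Weight each subgroup mean by Nₕ/N and sum.
Σ Nₕx̄ₕ = 7442·493 + 8968·495 + 22125·505 = 3668906 + 4439160 + 11173125 = 19281191.
Divide by N: 19281191 / 38535 = 500.3553... → 500.36.

500.36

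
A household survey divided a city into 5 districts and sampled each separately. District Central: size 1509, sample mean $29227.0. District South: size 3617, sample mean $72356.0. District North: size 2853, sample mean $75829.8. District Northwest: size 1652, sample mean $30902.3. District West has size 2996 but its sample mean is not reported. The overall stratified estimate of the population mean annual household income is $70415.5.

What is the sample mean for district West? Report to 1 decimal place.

105450.0

Σ Nₕx̄ₕ = N·μ, so 2996·x̄_West = 12627·70415.5 − (1509·29227.0 + 3617·72356.0 + 2853·75829.8 + 1652·30902.3).
= 889136518.5 − 573208214 = 315928304.5.
x̄_West = 315928304.5 / 2996 = 105450.035... → 105450.0.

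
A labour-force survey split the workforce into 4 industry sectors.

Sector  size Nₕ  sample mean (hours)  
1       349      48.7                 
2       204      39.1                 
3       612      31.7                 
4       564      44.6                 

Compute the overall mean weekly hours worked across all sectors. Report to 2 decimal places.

40.21

x̄_st = (Σ Nₕx̄ₕ) / (Σ Nₕ) = (349·48.7 + 204·39.1 + 612·31.7 + 564·44.6) / 1729
= 69527.5 / 1729 = 40.2126... → 40.21.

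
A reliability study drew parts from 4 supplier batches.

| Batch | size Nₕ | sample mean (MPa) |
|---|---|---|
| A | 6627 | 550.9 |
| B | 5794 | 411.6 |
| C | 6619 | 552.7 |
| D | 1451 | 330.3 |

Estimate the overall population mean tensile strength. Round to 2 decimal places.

496.47

x̄_st = (Σ Nₕx̄ₕ) / (Σ Nₕ) = (6627·550.9 + 5794·411.6 + 6619·552.7 + 1451·330.3) / 20491
= 10173211.3 / 20491 = 496.4722... → 496.47.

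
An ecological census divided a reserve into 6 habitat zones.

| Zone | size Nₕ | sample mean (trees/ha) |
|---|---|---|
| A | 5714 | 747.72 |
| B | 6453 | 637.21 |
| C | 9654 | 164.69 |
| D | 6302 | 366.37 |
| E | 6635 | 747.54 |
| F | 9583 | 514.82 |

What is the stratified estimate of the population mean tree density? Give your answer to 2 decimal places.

500.14

N = 44341; weights Wₕ = Nₕ/N = (0.1289, 0.1455, 0.2177, 0.1421, 0.1496, 0.2161).
x̄_st = Σ Wₕ·x̄ₕ = 0.1289·747.72 + 0.1455·637.21 + 0.2177·164.69 + 0.1421·366.37 + 0.1496·747.54 + 0.2161·514.82 ≈ 500.1380...
→ 500.14.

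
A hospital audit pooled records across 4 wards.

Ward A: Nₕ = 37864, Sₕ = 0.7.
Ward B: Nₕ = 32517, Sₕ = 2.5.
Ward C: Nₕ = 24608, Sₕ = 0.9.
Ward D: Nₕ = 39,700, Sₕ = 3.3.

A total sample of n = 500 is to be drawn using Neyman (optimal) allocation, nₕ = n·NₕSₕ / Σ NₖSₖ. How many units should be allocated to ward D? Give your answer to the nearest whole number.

251

A: NₕSₕ = 37864·0.7 = 26504.8
B: NₕSₕ = 32517·2.5 = 81292.5
C: NₕSₕ = 24608·0.9 = 22147.2
D: NₕSₕ = 39700·3.3 = 131010
Σ NₕSₕ = 260954.5.
n_D = 500·131010/260954.5 = 251.021... → 251.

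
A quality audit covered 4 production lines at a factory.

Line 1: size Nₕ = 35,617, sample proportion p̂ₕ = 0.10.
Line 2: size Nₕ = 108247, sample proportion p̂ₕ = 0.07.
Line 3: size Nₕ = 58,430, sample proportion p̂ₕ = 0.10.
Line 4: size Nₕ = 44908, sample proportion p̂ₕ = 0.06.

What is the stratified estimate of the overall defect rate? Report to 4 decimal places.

Wₕ = Nₕ/N with N = 247202: 0.1441, 0.4379, 0.2364, 0.1817.
p̂_st = 0.1441·0.10 + 0.4379·0.07 + 0.2364·0.10 + 0.1817·0.06 ≈ 0.079597... → 0.0796.

0.0796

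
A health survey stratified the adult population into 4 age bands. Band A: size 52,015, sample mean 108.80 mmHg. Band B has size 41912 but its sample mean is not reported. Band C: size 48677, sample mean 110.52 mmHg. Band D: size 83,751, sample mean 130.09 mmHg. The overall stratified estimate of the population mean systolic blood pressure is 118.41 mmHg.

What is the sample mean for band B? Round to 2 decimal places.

Σ Nₕx̄ₕ = N·μ, so 41912·x̄_B = 226355·118.41 − (52015·108.80 + 48677·110.52 + 83751·130.09).
= 26802695.55 − 21934181.63 = 4868513.92.
x̄_B = 4868513.92 / 41912 = 116.1604... → 116.16.

116.16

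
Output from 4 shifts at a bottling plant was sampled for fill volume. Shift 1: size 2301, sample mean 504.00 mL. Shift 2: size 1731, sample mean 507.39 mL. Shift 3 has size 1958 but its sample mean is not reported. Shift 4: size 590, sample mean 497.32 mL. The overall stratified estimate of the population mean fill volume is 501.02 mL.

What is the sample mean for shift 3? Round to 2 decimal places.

493.00

N = 2301 + 1731 + 1958 + 590 = 6580.
Overall total = μ·N = 501.02·6580 = 3296711.6.
Subtract the known strata: 2301·504.00 + 1731·507.39 + 590·497.32 = 2331414.89.
Remaining total for shift 3: 3296711.6 − 2331414.89 = 965296.71.
Divide by its size: 965296.71 / 1958 = 493.0014... → 493.00.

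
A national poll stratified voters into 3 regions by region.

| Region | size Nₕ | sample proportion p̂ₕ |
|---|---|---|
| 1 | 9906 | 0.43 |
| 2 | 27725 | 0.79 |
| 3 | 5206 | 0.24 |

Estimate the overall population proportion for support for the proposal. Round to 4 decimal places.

N = 9906 + 27725 + 5206 = 42837.
Overall proportion = Σ (Nₕ/N)·p̂ₕ.
Σ Nₕp̂ₕ = 4259.58 + 21902.75 + 1249.44 = 27411.77.
27411.77 / 42837 = 0.639909... → 0.6399.

0.6399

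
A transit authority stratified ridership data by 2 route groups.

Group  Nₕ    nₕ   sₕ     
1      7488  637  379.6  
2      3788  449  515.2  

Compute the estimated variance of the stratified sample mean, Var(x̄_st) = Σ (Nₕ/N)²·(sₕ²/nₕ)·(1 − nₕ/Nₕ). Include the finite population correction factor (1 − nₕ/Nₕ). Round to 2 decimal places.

150.07

N = 11276; Wₕ = Nₕ/N.
group 1: (7488/11276)²·379.6²/637·(1 − 637/7488) = 91.26886
group 2: (3788/11276)²·515.2²/449·(1 − 449/3788) = 58.80600
Sum = 150.07486 → 150.07.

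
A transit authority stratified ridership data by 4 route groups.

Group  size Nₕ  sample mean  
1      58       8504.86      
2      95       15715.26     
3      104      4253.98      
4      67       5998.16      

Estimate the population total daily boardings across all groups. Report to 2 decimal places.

2830522.22

1: 58·8504.86 = 493281.88
2: 95·15715.26 = 1492949.7
3: 104·4253.98 = 442413.92
4: 67·5998.16 = 401876.72
τ̂ = Σ Nₕx̄ₕ = 2830522.22.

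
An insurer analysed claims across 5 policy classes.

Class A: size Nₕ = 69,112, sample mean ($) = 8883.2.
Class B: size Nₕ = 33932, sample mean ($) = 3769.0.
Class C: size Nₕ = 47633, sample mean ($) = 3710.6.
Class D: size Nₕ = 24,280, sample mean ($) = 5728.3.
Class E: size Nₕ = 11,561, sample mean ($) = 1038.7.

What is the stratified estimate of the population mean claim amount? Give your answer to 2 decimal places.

x̄_st = (Σ Nₕx̄ₕ) / (Σ Nₕ) = (69112·8883.2 + 33932·3769.0 + 47633·3710.6 + 24280·5728.3 + 11561·1038.7) / 186518
= 1069663970.9 / 186518 = 5734.9101... → 5734.91.

5734.91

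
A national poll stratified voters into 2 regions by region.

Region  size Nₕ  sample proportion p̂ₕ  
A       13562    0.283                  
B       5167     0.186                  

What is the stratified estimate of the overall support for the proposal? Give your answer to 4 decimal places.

Wₕ = Nₕ/N with N = 18729: 0.7241, 0.2759.
p̂_st = 0.7241·0.283 + 0.2759·0.186 ≈ 0.256239... → 0.2562.

0.2562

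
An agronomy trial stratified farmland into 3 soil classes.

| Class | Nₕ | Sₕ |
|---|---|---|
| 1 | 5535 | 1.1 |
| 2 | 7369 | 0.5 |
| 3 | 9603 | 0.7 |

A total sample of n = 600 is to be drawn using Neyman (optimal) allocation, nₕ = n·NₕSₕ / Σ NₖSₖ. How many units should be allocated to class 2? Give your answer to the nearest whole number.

Σ NₕSₕ = 5535·1.1 + 7369·0.5 + 9603·0.7 = 16495.1.
Share for 2: 3684.5/16495.1 = 0.22337.
n_2 = 600 × 0.22337 = 134.022... → 134.

134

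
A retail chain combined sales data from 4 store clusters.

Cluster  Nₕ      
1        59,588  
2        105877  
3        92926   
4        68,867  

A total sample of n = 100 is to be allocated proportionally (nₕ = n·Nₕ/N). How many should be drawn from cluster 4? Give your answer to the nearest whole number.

21

Share of cluster 4 = 68867/327258 = 0.21044.
Allocate 100 × 0.21044 = 21.044... → 21.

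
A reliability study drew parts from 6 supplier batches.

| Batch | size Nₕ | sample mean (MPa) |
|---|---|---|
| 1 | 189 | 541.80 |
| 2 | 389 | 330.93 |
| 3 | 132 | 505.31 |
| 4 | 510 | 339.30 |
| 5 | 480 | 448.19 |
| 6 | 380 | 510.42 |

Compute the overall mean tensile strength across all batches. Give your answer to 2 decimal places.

423.06

x̄_st = (Σ Nₕx̄ₕ) / (Σ Nₕ) = (189·541.80 + 389·330.93 + 132·505.31 + 510·339.30 + 480·448.19 + 380·510.42) / 2080
= 879966.69 / 2080 = 423.0609... → 423.06.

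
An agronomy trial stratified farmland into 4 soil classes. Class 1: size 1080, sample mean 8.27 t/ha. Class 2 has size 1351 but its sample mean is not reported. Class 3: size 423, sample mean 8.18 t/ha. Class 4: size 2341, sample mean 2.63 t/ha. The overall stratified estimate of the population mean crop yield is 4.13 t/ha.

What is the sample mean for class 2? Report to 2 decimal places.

Σ Nₕx̄ₕ = N·μ, so 1351·x̄_2 = 5195·4.13 − (1080·8.27 + 423·8.18 + 2341·2.63).
= 21455.35 − 18548.57 = 2906.78.
x̄_2 = 2906.78 / 1351 = 2.1516... → 2.15.

2.15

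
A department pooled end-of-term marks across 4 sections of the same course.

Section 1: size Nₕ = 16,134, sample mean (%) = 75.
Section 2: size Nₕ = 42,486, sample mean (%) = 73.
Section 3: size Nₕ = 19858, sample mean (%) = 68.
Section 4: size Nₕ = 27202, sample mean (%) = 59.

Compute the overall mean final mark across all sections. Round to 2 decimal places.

N = 16134 + 42486 + 19858 + 27202 = 105680.
The stratified mean weights each stratum mean by its population share Nₕ/N.
Σ Nₕx̄ₕ = 16134·75 + 42486·73 + 19858·68 + 27202·59 = 1210050 + 3101478 + 1350344 + 1604918 = 7266790.
Divide by N: 7266790 / 105680 = 68.7622... → 68.76.

68.76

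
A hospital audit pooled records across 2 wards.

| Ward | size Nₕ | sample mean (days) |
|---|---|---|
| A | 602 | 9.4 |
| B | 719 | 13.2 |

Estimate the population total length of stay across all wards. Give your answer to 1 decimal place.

15149.6

A: 602·9.4 = 5658.8
B: 719·13.2 = 9490.8
τ̂ = Σ Nₕx̄ₕ = 15149.6.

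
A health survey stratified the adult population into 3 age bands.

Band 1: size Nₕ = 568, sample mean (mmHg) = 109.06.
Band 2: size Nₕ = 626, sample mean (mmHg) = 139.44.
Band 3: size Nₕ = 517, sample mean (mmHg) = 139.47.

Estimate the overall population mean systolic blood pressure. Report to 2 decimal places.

N = 568 + 626 + 517 = 1711.
Weight each subgroup mean by Nₕ/N and sum.
Σ Nₕx̄ₕ = 568·109.06 + 626·139.44 + 517·139.47 = 61946.08 + 87289.44 + 72105.99 = 221341.51.
Divide by N: 221341.51 / 1711 = 129.3638... → 129.36.

129.36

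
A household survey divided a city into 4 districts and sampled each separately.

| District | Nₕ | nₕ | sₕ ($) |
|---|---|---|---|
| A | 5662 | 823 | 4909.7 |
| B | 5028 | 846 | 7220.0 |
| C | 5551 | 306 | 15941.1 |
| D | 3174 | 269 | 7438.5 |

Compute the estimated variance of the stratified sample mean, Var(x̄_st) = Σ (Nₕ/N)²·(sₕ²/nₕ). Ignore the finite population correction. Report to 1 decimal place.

80007.4

N = 19415. Term for each stratum: Wₕ²sₕ²/nₕ.
Var(x̄_st) = 2491.0074 + 4132.5658 + 67886.4050 + 5497.4022 = 80007.3804 → 80007.4.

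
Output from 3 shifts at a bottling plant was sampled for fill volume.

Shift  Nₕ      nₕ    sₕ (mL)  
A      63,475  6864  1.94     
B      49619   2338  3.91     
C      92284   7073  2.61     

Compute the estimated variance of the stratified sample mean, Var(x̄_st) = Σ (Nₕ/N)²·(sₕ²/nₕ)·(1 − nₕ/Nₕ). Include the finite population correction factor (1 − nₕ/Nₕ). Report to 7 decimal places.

N = 205378. Term for each stratum: Wₕ²sₕ²/nₕ·(1−nₕ/Nₕ).
Var(x̄_st) = 0.0000467113 + 0.0003636937 + 0.0001795526 = 0.0005899576 → 0.0005900.

0.0005900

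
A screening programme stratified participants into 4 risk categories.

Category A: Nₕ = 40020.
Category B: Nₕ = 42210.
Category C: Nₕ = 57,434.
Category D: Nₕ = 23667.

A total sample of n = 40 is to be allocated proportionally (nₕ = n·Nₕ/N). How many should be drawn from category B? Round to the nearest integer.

10

N = 40020 + 42210 + 57434 + 23667 = 163331.
n_B = 40·42210/163331 = 10.337... → 10.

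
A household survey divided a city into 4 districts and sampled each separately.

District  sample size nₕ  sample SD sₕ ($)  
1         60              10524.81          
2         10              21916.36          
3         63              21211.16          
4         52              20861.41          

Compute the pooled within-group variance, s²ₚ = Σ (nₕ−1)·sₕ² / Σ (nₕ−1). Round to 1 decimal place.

1: (60−1)·10524.81² = 59·110771625.5361 = 6535525906.6299
2: (10−1)·21916.36² = 9·480326835.6496 = 4322941520.8464
3: (63−1)·21211.16² = 62·449913308.5456 = 27894625129.8272
4: (52−1)·20861.41² = 51·435198427.1881 = 22195119786.5931
Numerator = 60948212343.8966; denominator = Σ(nₕ−1) = 181.
s²ₚ = 60948212343.8966/181 = 336730454.939... → 336730454.9.

336730454.9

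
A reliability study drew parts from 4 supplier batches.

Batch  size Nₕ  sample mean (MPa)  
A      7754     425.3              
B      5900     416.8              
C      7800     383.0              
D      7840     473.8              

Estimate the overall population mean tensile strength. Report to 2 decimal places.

425.31

x̄_st = (Σ Nₕx̄ₕ) / (Σ Nₕ) = (7754·425.3 + 5900·416.8 + 7800·383.0 + 7840·473.8) / 29294
= 12458888.2 / 29294 = 425.3051... → 425.31.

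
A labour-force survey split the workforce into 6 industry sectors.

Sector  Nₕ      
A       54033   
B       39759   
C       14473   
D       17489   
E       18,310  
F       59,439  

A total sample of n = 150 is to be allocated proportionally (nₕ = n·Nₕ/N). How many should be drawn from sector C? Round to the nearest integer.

Share of sector C = 14473/203503 = 0.07112.
Allocate 150 × 0.07112 = 10.668... → 11.

11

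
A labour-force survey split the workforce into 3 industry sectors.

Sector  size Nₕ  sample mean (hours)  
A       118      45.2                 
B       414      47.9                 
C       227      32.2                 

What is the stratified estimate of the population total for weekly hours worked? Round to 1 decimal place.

Population total = Σ Nₕ·x̄ₕ (each stratum's size times its mean).
118·45.2 + 414·47.9 + 227·32.2 = 5333.6 + 19830.6 + 7309.4 = 32473.6.

32473.6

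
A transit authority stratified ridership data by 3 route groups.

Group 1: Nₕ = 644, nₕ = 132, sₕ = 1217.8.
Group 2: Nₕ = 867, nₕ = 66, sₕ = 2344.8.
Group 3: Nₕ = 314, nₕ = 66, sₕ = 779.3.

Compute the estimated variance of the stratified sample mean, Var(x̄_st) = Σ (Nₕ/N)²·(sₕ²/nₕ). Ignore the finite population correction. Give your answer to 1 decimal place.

20472.4

N = 1825. Term for each stratum: Wₕ²sₕ²/nₕ.
Var(x̄_st) = 1399.0203 + 18800.9646 + 272.3949 = 20472.3798 → 20472.4.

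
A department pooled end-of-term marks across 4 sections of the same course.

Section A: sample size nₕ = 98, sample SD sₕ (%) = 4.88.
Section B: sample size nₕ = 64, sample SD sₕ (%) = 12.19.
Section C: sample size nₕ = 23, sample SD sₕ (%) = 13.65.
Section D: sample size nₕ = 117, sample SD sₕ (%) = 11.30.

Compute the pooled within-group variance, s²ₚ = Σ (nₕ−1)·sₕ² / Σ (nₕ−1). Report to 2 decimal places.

102.63

A: (98−1)·4.88² = 97·23.8144 = 2309.9968
B: (64−1)·12.19² = 63·148.5961 = 9361.5543
C: (23−1)·13.65² = 22·186.3225 = 4099.095
D: (117−1)·11.30² = 116·127.69 = 14812.04
Numerator = 30582.6861; denominator = Σ(nₕ−1) = 298.
s²ₚ = 30582.6861/298 = 102.6265... → 102.63.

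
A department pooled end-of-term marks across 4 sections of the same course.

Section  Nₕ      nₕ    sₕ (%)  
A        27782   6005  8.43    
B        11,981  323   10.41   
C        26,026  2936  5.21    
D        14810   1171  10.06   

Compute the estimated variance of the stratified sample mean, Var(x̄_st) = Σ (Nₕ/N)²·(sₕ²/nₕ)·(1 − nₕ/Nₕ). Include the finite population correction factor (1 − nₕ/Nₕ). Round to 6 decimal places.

N = 80599; Wₕ = Nₕ/N.
section A: (27782/80599)²·8.43²/6005·(1 − 6005/27782) = 0.001102159
section B: (11981/80599)²·10.41²/323·(1 − 323/11981) = 0.007213678
section C: (26026/80599)²·5.21²/2936·(1 − 2936/26026) = 0.000855247
section D: (14810/80599)²·10.06²/1171·(1 − 1171/14810) = 0.002687307
Sum = 0.011858391 → 0.011858.

0.011858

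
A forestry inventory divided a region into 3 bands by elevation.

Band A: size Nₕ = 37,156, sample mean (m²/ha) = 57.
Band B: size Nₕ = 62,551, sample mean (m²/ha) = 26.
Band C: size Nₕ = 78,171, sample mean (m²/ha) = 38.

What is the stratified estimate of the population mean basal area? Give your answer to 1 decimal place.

N = 177878; weights Wₕ = Nₕ/N = (0.2089, 0.3517, 0.4395).
x̄_st = Σ Wₕ·x̄ₕ = 0.2089·57 + 0.3517·26 + 0.4395·38 ≈ 37.749...
→ 37.7.

37.7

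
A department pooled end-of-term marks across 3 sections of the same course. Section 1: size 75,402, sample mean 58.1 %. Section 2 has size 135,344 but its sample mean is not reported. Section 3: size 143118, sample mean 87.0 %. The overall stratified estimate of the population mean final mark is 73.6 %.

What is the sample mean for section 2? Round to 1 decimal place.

68.1

Σ Nₕx̄ₕ = N·μ, so 135344·x̄_2 = 353864·73.6 − (75402·58.1 + 143118·87.0).
= 26044390.4 − 16832122.2 = 9212268.2.
x̄_2 = 9212268.2 / 135344 = 68.066... → 68.1.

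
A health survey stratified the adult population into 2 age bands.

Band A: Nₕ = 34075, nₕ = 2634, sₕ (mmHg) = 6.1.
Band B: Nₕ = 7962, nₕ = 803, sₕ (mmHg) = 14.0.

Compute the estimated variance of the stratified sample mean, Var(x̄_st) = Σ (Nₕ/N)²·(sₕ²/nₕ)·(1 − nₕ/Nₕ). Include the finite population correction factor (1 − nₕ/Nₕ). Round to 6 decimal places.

N = 42037. Term for each stratum: Wₕ²sₕ²/nₕ·(1−nₕ/Nₕ).
Var(x̄_st) = 0.008564710 + 0.007873206 = 0.016437917 → 0.016438.

0.016438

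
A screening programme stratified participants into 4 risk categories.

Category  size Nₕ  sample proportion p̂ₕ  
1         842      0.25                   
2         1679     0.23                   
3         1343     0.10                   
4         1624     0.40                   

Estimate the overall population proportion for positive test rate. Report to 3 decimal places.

0.252

Wₕ = Nₕ/N with N = 5488: 0.1534, 0.3059, 0.2447, 0.2959.
p̂_st = 0.1534·0.25 + 0.3059·0.23 + 0.2447·0.10 + 0.2959·0.40 ≈ 0.25156... → 0.252.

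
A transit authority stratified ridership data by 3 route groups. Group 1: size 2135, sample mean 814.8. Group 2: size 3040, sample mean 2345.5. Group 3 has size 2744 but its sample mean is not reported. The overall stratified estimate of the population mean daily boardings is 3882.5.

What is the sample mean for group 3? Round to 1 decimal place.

Σ Nₕx̄ₕ = N·μ, so 2744·x̄_3 = 7919·3882.5 − (2135·814.8 + 3040·2345.5).
= 30745517.5 − 8869918 = 21875599.5.
x̄_3 = 21875599.5 / 2744 = 7972.157... → 7972.2.

7972.2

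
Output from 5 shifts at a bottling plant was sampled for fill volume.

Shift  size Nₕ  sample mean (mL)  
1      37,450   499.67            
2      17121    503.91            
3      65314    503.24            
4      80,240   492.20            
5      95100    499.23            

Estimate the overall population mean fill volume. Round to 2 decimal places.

N = 37450 + 17121 + 65314 + 80240 + 95100 = 295225.
Weight each subgroup mean by Nₕ/N and sum.
Σ Nₕx̄ₕ = 37450·499.67 + 17121·503.91 + 65314·503.24 + 80240·492.20 + 95100·499.23 = 18712641.5 + 8627443.11 + 32868617.36 + 39494128 + 47476773 = 147179602.97.
Divide by N: 147179602.97 / 295225 = 498.5337... → 498.53.

498.53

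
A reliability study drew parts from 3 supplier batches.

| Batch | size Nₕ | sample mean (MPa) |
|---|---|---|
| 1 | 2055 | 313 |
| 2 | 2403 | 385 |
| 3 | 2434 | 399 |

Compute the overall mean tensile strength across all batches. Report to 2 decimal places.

368.48

N = 6892; weights Wₕ = Nₕ/N = (0.2982, 0.3487, 0.3532).
x̄_st = Σ Wₕ·x̄ₕ = 0.2982·313 + 0.3487·385 + 0.3532·399 ≈ 368.4759...
→ 368.48.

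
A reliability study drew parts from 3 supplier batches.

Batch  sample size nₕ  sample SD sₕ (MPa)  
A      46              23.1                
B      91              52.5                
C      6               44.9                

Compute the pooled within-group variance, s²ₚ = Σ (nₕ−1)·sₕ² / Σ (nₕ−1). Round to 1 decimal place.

2015.4

A: (46−1)·23.1² = 45·533.61 = 24012.45
B: (91−1)·52.5² = 90·2756.25 = 248062.5
C: (6−1)·44.9² = 5·2016.01 = 10080.05
Numerator = 282155; denominator = Σ(nₕ−1) = 140.
s²ₚ = 282155/140 = 2015.393... → 2015.4.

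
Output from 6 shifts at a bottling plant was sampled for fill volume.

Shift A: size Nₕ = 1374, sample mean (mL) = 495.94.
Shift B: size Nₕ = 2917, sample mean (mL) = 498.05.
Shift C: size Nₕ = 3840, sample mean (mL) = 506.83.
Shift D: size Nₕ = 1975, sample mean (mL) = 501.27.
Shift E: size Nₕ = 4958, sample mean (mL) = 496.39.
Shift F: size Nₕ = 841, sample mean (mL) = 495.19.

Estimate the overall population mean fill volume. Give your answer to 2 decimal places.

N = 1374 + 2917 + 3840 + 1975 + 4958 + 841 = 15905.
Overall mean = Σ (Nₕ/N)·x̄ₕ — weight by population share, not a simple average.
Σ Nₕx̄ₕ = 1374·495.94 + 2917·498.05 + 3840·506.83 + 1975·501.27 + 4958·496.39 + 841·495.19 = 681421.56 + 1452811.85 + 1946227.2 + 990008.25 + 2461101.62 + 416454.79 = 7948025.27.
Divide by N: 7948025.27 / 15905 = 499.7187... → 499.72.

499.72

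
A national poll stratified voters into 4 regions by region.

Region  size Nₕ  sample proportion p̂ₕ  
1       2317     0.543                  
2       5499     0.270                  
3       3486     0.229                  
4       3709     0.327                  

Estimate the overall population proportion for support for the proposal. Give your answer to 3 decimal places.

0.317

Wₕ = Nₕ/N with N = 15011: 0.1544, 0.3663, 0.2322, 0.2471.
p̂_st = 0.1544·0.543 + 0.3663·0.270 + 0.2322·0.229 + 0.2471·0.327 ≈ 0.31670... → 0.317.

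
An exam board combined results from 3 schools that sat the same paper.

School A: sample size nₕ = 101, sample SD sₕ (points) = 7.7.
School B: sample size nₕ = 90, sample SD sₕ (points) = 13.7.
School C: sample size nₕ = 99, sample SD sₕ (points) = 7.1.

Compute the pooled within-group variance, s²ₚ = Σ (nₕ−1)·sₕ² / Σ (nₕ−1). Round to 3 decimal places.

A: (101−1)·7.7² = 100·59.29 = 5929
B: (90−1)·13.7² = 89·187.69 = 16704.41
C: (99−1)·7.1² = 98·50.41 = 4940.18
Numerator = 27573.59; denominator = Σ(nₕ−1) = 287.
s²ₚ = 27573.59/287 = 96.07523... → 96.075.

96.075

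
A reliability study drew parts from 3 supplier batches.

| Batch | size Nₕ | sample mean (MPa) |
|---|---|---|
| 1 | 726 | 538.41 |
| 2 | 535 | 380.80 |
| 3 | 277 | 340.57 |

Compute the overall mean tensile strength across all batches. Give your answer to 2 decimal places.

N = 1538; weights Wₕ = Nₕ/N = (0.4720, 0.3479, 0.1801).
x̄_st = Σ Wₕ·x̄ₕ = 0.4720·538.41 + 0.3479·380.80 + 0.1801·340.57 ≈ 447.9529...
→ 447.95.

447.95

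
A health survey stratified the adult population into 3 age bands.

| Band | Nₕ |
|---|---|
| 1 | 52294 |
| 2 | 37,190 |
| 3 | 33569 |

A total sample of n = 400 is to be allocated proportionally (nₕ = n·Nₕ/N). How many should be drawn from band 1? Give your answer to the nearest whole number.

N = 52294 + 37190 + 33569 = 123053.
n_1 = 400·52294/123053 = 169.989... → 170.

170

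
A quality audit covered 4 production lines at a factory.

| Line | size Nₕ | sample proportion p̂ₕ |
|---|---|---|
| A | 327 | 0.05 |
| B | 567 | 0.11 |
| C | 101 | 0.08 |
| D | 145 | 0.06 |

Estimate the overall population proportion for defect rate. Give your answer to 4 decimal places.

0.0838

N = 327 + 567 + 101 + 145 = 1140.
Overall proportion = Σ (Nₕ/N)·p̂ₕ.
Σ Nₕp̂ₕ = 16.35 + 62.37 + 8.08 + 8.7 = 95.5.
95.5 / 1140 = 0.083772... → 0.0838.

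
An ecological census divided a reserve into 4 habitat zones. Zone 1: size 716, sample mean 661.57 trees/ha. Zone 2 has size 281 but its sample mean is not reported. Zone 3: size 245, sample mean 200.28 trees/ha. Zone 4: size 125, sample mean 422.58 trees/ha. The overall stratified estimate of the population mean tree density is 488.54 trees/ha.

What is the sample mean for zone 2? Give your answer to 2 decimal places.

N = 716 + 281 + 245 + 125 = 1367.
Overall total = μ·N = 488.54·1367 = 667834.18.
Subtract the known strata: 716·661.57 + 245·200.28 + 125·422.58 = 575575.22.
Remaining total for zone 2: 667834.18 − 575575.22 = 92258.96.
Divide by its size: 92258.96 / 281 = 328.3237... → 328.32.

328.32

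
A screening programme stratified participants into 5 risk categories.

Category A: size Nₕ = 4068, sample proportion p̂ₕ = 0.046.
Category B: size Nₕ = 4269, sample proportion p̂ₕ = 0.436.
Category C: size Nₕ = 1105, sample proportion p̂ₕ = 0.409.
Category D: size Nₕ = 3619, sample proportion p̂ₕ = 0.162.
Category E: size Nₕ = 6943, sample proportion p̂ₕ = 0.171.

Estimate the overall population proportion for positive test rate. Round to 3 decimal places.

Wₕ = Nₕ/N with N = 20004: 0.2034, 0.2134, 0.0552, 0.1809, 0.3471.
p̂_st = 0.2034·0.046 + 0.2134·0.436 + 0.0552·0.409 + 0.1809·0.162 + 0.3471·0.171 ≈ 0.21365... → 0.214.

0.214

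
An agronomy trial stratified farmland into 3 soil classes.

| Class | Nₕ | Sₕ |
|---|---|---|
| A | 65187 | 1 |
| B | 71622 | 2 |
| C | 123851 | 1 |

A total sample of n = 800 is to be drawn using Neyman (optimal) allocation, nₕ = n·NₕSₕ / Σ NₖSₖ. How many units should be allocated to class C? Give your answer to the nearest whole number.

A: NₕSₕ = 65187·1 = 65187
B: NₕSₕ = 71622·2 = 143244
C: NₕSₕ = 123851·1 = 123851
Σ NₕSₕ = 332282.
n_C = 800·123851/332282 = 298.183... → 298.

298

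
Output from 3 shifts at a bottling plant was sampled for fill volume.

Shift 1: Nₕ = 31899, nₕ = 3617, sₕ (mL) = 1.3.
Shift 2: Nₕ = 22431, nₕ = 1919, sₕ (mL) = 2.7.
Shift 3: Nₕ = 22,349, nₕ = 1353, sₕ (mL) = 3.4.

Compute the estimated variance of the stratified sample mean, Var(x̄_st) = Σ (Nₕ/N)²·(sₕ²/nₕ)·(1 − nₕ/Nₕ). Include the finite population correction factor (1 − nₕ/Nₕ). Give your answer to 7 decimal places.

0.0010508

N = 76679. Term for each stratum: Wₕ²sₕ²/nₕ·(1−nₕ/Nₕ).
Var(x̄_st) = 0.0000716923 + 0.0002972736 + 0.0006818704 = 0.0010508362 → 0.0010508.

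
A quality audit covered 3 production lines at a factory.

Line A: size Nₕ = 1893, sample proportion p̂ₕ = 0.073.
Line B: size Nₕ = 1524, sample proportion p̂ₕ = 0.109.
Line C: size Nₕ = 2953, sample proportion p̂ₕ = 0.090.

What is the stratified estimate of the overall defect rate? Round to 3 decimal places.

N = 1893 + 1524 + 2953 = 6370.
Overall proportion = Σ (Nₕ/N)·p̂ₕ.
Σ Nₕp̂ₕ = 138.189 + 166.116 + 265.77 = 570.075.
570.075 / 6370 = 0.08949... → 0.089.

0.089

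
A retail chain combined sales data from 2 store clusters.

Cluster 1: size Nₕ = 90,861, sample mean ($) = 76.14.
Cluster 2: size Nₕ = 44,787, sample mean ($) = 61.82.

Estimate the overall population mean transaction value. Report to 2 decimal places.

71.41

N = 135648; weights Wₕ = Nₕ/N = (0.6698, 0.3302).
x̄_st = Σ Wₕ·x̄ₕ = 0.6698·76.14 + 0.3302·61.82 ≈ 71.4120...
→ 71.41.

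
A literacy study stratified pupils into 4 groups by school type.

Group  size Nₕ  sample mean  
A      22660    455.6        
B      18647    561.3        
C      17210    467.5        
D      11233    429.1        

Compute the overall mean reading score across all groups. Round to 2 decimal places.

N = 69750; weights Wₕ = Nₕ/N = (0.3249, 0.2673, 0.2467, 0.1610).
x̄_st = Σ Wₕ·x̄ₕ = 0.3249·455.6 + 0.2673·561.3 + 0.2467·467.5 + 0.1610·429.1 ≈ 482.5263...
→ 482.53.

482.53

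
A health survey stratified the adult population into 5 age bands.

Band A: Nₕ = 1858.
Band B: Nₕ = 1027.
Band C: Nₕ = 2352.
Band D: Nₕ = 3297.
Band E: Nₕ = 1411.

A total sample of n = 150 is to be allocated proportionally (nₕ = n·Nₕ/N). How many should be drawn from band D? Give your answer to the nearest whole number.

50

N = 1858 + 1027 + 2352 + 3297 + 1411 = 9945.
n_D = 150·3297/9945 = 49.729... → 50.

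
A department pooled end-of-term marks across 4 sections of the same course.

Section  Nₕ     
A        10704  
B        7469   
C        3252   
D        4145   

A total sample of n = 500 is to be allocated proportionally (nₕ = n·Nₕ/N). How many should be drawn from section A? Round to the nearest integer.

209

Share of section A = 10704/25570 = 0.41862.
Allocate 500 × 0.41862 = 209.308... → 209.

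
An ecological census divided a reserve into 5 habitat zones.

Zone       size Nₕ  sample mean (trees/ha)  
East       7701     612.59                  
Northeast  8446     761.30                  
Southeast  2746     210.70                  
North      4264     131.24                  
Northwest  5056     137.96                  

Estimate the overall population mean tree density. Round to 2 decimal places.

460.19

N = 28213; weights Wₕ = Nₕ/N = (0.2730, 0.2994, 0.0973, 0.1511, 0.1792).
x̄_st = Σ Wₕ·x̄ₕ = 0.2730·612.59 + 0.2994·761.30 + 0.0973·210.70 + 0.1511·131.24 + 0.1792·137.96 ≈ 460.1854...
→ 460.19.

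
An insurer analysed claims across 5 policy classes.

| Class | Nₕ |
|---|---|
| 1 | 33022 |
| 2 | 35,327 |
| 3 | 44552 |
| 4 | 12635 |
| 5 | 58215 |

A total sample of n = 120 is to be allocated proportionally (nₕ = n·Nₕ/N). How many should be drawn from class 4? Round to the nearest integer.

8

Share of class 4 = 12635/183751 = 0.06876.
Allocate 120 × 0.06876 = 8.251... → 8.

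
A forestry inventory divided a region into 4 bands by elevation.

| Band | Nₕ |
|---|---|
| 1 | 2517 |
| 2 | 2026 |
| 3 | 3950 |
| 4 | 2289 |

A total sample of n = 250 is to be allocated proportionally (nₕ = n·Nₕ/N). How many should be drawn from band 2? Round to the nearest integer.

47

Share of band 2 = 2026/10782 = 0.18791.
Allocate 250 × 0.18791 = 46.976... → 47.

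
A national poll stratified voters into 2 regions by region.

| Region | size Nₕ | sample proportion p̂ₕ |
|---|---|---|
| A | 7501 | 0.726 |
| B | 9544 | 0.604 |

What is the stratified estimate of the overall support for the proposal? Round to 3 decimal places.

0.658

N = 7501 + 9544 = 17045.
Overall proportion = Σ (Nₕ/N)·p̂ₕ.
Σ Nₕp̂ₕ = 5445.726 + 5764.576 = 11210.302.
11210.302 / 17045 = 0.65769... → 0.658.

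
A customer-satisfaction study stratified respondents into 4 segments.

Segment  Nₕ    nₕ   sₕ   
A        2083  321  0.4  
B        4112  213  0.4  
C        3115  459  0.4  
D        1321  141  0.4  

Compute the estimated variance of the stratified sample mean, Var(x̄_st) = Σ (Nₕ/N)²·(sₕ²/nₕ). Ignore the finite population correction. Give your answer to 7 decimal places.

N = 10631; Wₕ = Nₕ/N.
segment A: (2083/10631)²·0.4²/321 = 0.0000191357
segment B: (4112/10631)²·0.4²/213 = 0.0001123824
segment C: (3115/10631)²·0.4²/459 = 0.0000299278
segment D: (1321/10631)²·0.4²/141 = 0.0000175210
Sum = 0.0001789670 → 0.0001790.

0.0001790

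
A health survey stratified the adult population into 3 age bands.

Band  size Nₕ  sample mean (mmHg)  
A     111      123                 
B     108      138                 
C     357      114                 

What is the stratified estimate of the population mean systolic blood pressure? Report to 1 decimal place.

120.2

N = 576; weights Wₕ = Nₕ/N = (0.1927, 0.1875, 0.6198).
x̄_st = Σ Wₕ·x̄ₕ = 0.1927·123 + 0.1875·138 + 0.6198·114 ≈ 120.234...
→ 120.2.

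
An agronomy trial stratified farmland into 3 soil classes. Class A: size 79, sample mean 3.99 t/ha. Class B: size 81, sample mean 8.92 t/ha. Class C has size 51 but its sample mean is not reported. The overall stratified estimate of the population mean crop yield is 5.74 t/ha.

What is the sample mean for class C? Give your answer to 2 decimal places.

Σ Nₕx̄ₕ = N·μ, so 51·x̄_C = 211·5.74 − (79·3.99 + 81·8.92).
= 1211.14 − 1037.73 = 173.41.
x̄_C = 173.41 / 51 = 3.4002... → 3.40.

3.40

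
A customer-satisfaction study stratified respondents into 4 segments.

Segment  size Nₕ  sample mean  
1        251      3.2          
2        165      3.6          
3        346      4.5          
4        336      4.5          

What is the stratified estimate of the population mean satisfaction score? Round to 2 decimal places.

x̄_st = (Σ Nₕx̄ₕ) / (Σ Nₕ) = (251·3.2 + 165·3.6 + 346·4.5 + 336·4.5) / 1098
= 4466.2 / 1098 = 4.0676... → 4.07.

4.07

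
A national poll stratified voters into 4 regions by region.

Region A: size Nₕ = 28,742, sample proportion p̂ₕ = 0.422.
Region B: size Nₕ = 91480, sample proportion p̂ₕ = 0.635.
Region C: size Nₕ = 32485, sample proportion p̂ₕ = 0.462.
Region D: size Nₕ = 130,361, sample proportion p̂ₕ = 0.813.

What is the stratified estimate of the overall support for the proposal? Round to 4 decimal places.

0.6755

N = 28742 + 91480 + 32485 + 130361 = 283068.
Overall proportion = Σ (Nₕ/N)·p̂ₕ.
Σ Nₕp̂ₕ = 12129.124 + 58089.8 + 15008.07 + 105983.493 = 191210.487.
191210.487 / 283068 = 0.675493... → 0.6755.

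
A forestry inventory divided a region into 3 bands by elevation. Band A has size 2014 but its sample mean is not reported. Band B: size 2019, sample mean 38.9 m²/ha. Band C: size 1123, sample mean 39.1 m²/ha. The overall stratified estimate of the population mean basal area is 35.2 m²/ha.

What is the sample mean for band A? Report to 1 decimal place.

29.3

N = 2014 + 2019 + 1123 = 5156.
Overall total = μ·N = 35.2·5156 = 181491.2.
Subtract the known strata: 2019·38.9 + 1123·39.1 = 122448.4.
Remaining total for band A: 181491.2 − 122448.4 = 59042.8.
Divide by its size: 59042.8 / 2014 = 29.316... → 29.3.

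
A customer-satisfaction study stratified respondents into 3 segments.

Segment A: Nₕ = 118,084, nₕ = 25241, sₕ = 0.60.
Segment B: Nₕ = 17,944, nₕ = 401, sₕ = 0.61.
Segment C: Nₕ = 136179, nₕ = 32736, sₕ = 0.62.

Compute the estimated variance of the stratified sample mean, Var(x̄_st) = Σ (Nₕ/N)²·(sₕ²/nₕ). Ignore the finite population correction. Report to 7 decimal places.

N = 272207; Wₕ = Nₕ/N.
segment A: (118084/272207)²·0.60²/25241 = 0.0000026840
segment B: (17944/272207)²·0.61²/401 = 0.0000040323
segment C: (136179/272207)²·0.62²/32736 = 0.0000029389
Sum = 0.0000096552 → 0.0000097.

0.0000097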